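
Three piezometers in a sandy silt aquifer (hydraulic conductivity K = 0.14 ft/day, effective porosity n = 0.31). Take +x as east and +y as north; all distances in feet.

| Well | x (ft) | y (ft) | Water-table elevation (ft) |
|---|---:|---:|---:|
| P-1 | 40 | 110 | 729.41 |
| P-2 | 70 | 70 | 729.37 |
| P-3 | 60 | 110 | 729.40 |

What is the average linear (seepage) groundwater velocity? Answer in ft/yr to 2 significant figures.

0.13 ft/yr

With h = a·x + b·y + c and P-1 as origin, the differences give:
  30·a + (-40)·b = -0.04
  20·a + 0·b = -0.01
Eliminate b (×0 and ×(-40), subtract): 800·a = -0.400 → a = ∂h/∂x = -0.0005000
Back-substitute: b = ∂h/∂y = +0.0006250.
|∇h| = √(-0.0005000² + 0.0006250²) = 0.0008004
Seepage velocity v = K·i/n = 0.14 × 0.0008004 / 0.31 = 0.0003615 ft/day = 0.132 ft/yr.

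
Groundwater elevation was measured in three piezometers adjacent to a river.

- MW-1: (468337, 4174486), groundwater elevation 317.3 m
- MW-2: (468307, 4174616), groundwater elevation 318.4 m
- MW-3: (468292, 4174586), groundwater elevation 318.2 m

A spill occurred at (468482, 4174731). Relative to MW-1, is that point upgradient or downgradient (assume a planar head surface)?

upgradient

Differences from MW-1: to MW-2 (Δx, Δy, Δh) = (-30, 130, +1.1); to MW-3 = (-45, 100, +0.9).
Solve a·Δx + b·Δy = Δh: det = (-30)·100 − (-45)·130 = 2850.
∂h/∂x = [(+1.1)·100 − (+0.9)·130] / 2850 = -0.002456
∂h/∂y = [(-30)·(+0.9) − (-45)·(+1.1)] / 2850 = +0.007895
Head at (468482, 4174731) = 317.3 + (-0.002456)·(145) + (+0.007895)·(245) = 318.88 m.
That is higher than the 317.3 m at MW-1, so the point is upgradient.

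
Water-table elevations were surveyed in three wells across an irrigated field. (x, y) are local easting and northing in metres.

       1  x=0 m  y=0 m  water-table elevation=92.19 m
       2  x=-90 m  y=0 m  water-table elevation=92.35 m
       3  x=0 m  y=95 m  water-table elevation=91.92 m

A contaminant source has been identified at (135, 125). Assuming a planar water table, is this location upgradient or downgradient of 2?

∂h/∂x = (92.35 − 92.19) / (-90 − 0) = -0.001778
∂h/∂y = (91.92 − 92.19) / (95 − 0) = -0.002842
Head at (135, 125) = 92.19 + (-0.001778)·(135) + (-0.002842)·(125) = 91.59 m.
That is lower than the 92.35 m at 2, so the point is downgradient.

downgradient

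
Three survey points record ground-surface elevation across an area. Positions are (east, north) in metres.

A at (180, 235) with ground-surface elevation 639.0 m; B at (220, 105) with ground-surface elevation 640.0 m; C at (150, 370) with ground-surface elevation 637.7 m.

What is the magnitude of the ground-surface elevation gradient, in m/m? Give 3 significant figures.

0.0270 m/m

With z = a·x + b·y + c and A as origin, the differences give:
  40·a + (-130)·b = +1.0
  (-30)·a + 135·b = -1.3
Eliminate b (×135 and ×(-130), subtract): 1500·a = -34.00 → a = ∂z/∂x = -0.02267
Back-substitute: b = ∂z/∂y = -0.01467.
|∇f| = √(-0.02267² + -0.01467²) = 0.027 m/m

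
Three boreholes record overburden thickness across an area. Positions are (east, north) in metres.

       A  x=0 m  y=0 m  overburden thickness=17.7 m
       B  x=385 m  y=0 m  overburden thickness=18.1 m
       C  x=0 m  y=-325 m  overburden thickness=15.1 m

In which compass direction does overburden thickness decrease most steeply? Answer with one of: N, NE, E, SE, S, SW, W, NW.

S

∂d/∂x = (18.1 − 17.7) / (385 − 0) = +0.001039
∂d/∂y = (15.1 − 17.7) / (-325 − 0) = +0.008000
Steepest decrease is along −∇f = (-0.001039 E, -0.008000 N) → south.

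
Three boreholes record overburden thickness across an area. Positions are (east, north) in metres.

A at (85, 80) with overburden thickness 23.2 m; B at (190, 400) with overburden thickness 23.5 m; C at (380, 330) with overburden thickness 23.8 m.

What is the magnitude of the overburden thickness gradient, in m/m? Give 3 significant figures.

0.00176 m/m

Differences from A: to B (Δx, Δy, Δh) = (105, 320, +0.3); to C = (295, 250, +0.6).
Determinant of the coordinate differences = 105·250 − 295·320 = -68150.
∂d/∂x = [(+0.3)·250 − (+0.6)·320] / -68150 = +0.001717
∂d/∂y = [105·(+0.6) − 295·(+0.3)] / -68150 = +0.0003742
|∇f| = √(0.001717² + 0.0003742²) = 0.001757 m/m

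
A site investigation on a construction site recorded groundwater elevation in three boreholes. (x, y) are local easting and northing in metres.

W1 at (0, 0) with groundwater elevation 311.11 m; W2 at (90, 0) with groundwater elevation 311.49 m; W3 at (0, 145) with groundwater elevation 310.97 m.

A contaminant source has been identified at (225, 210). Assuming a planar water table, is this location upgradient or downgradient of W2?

∂h/∂x = (311.49 − 311.11) / (90 − 0) = +0.004222
∂h/∂y = (310.97 − 311.11) / (145 − 0) = -0.0009655
Head at (225, 210) = 311.11 + (+0.004222)·(225) + (-0.0009655)·(210) = 311.86 m.
That is higher than the 311.49 m at W2, so the point is upgradient.

upgradient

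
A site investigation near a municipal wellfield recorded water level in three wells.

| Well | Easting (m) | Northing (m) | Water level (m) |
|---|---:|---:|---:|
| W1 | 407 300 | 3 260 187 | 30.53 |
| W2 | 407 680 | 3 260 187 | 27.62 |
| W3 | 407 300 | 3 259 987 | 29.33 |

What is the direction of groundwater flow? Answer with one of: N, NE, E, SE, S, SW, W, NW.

SE

∂h/∂x = (27.62 − 30.53) / (407680 − 407300) = -0.007658
∂h/∂y = (29.33 − 30.53) / (3259987 − 3260187) = +0.006000
Flow = −∇h = (+0.007658 east, -0.006000 north), which points southeast.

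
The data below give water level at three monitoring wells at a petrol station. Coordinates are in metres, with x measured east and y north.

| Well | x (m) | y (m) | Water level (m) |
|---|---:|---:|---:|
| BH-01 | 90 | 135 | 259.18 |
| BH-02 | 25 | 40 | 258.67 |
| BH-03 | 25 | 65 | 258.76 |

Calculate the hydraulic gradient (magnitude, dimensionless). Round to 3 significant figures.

Taking BH-01 as reference: BH-02−BH-01 = (-65, -95, -0.51); BH-03−BH-01 = (-65, -70, -0.42).
Determinant of the coordinate differences = (-65)·(-70) − (-65)·(-95) = -1625.
∂h/∂x = [(-0.51)·(-70) − (-0.42)·(-95)] / -1625 = +0.002585
∂h/∂y = [(-65)·(-0.42) − (-65)·(-0.51)] / -1625 = +0.003600
|∇h| = √(0.002585² + 0.003600²) = 0.004432

0.00443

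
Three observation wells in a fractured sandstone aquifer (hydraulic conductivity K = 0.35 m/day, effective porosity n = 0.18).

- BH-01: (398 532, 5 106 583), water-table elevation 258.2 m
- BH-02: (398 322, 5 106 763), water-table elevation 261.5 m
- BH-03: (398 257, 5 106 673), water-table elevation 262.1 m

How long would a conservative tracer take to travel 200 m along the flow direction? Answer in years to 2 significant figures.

21 years

Differences from BH-01: to BH-02 (Δx, Δy, Δh) = (-210, 180, +3.3); to BH-03 = (-275, 90, +3.9).
Determinant of the coordinate differences = (-210)·90 − (-275)·180 = 30600.
∂h/∂x = [(+3.3)·90 − (+3.9)·180] / 30600 = -0.01324
∂h/∂y = [(-210)·(+3.9) − (-275)·(+3.3)] / 30600 = +0.002892
|∇h| = √(-0.01324² + 0.002892²) = 0.01355
Seepage velocity v = K·i/n = 0.35 × 0.01355 / 0.18 = 0.02635 m/day.
t = 200 / 0.02635 = 7590 days = 20.8 years.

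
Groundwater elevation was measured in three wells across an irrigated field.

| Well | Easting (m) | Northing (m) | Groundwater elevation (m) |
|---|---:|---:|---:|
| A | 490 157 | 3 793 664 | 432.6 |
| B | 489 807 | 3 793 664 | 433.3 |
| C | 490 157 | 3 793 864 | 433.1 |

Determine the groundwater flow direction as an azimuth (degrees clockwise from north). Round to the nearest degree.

∂h/∂x = (433.3 − 432.6) / (489807 − 490157) = -0.002000
∂h/∂y = (433.1 − 432.6) / (3793864 − 3793664) = +0.002500
Flow direction (−∇h) has components (+0.002000 E, -0.002500 N).
Azimuth = atan2(E, N) = atan2(+0.002000, -0.002500) = 141.3° ≈ 141°.

141°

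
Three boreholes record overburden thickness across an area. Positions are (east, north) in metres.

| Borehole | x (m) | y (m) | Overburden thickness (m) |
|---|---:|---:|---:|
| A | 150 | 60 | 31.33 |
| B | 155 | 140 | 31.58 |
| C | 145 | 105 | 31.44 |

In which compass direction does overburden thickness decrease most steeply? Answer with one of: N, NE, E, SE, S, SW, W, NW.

Taking A as reference: B−A = (5, 80, +0.25); C−A = (-5, 45, +0.11).
Solve a·Δx + b·Δy = Δd: det = 5·45 − (-5)·80 = 625.
∂d/∂x = [(+0.25)·45 − (+0.11)·80] / 625 = +0.003920
∂d/∂y = [5·(+0.11) − (-5)·(+0.25)] / 625 = +0.002880
Steepest decrease is along −∇f = (-0.003920 E, -0.002880 N) → southwest.

SW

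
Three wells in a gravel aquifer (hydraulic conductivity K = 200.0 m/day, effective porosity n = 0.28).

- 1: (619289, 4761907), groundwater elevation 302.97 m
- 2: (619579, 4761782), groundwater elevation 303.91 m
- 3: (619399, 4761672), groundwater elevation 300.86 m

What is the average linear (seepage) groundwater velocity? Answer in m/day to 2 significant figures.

11 m/day

Taking 1 as reference: 2−1 = (290, -125, +0.94); 3−1 = (110, -235, -2.11).
Determinant of the coordinate differences = 290·(-235) − 110·(-125) = -54400.
∂h/∂x = [(+0.94)·(-235) − (-2.11)·(-125)] / -54400 = +0.008909
∂h/∂y = [290·(-2.11) − 110·(+0.94)] / -54400 = +0.01315
|∇h| = √(0.008909² + 0.01315²) = 0.01588
Seepage velocity v = K·i/n = 200.0 × 0.01588 / 0.28 = 11.34 m/day.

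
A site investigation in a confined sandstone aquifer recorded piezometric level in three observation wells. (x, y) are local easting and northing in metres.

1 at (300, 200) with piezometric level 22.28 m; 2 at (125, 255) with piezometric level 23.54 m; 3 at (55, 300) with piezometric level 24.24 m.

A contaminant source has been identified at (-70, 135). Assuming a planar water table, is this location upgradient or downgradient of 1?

upgradient

Three-point gradient (reference 1): Δ to 2 = (-175, 55, +1.26), Δ to 3 = (-245, 100, +1.96).
∂h/∂x = -0.004522, ∂h/∂y = +0.008522 (det = -4025).
Head at (-70, 135) = 22.28 + (-0.004522)·(-370) + (+0.008522)·(-65) = 23.40 m.
That is higher than the 22.28 m at 1, so the point is upgradient.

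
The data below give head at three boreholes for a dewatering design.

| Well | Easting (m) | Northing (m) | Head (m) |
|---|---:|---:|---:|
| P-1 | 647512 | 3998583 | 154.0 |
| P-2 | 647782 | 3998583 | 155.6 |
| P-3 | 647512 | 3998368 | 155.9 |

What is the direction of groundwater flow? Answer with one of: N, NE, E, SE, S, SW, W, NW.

NW

∂h/∂x = (155.6 − 154.0) / (647782 − 647512) = +0.005926
∂h/∂y = (155.9 − 154.0) / (3998368 − 3998583) = -0.008837
Flow = −∇h = (-0.005926 east, +0.008837 north), which points northwest.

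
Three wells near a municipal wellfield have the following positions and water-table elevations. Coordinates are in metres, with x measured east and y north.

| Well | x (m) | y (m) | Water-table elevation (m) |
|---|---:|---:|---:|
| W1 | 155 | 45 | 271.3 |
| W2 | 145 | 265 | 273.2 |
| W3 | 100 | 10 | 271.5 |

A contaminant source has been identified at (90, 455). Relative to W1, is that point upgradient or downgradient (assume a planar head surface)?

upgradient

Differences from W1: to W2 (Δx, Δy, Δh) = (-10, 220, +1.9); to W3 = (-55, -35, +0.2).
Solve a·Δx + b·Δy = Δh: det = (-10)·(-35) − (-55)·220 = 12450.
∂h/∂x = [(+1.9)·(-35) − (+0.2)·220] / 12450 = -0.008876
∂h/∂y = [(-10)·(+0.2) − (-55)·(+1.9)] / 12450 = +0.008233
Head at (90, 455) = 271.3 + (-0.008876)·(-65) + (+0.008233)·(410) = 275.25 m.
That is higher than the 271.3 m at W1, so the point is upgradient.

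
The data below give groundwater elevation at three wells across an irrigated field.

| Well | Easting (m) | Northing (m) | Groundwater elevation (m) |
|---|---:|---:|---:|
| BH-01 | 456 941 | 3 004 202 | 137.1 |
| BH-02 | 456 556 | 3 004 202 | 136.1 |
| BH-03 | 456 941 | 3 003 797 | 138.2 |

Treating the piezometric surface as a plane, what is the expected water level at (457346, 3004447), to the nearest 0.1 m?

137.5 m

∂h/∂x = (136.1 − 137.1) / (456556 − 456941) = +0.002597
∂h/∂y = (138.2 − 137.1) / (3003797 − 3004202) = -0.002716
h(457346, 3004447) = 137.1 + (+0.002597)·(405) + (-0.002716)·(245) = 137.1 +1.052 -0.665 = 137.487 m.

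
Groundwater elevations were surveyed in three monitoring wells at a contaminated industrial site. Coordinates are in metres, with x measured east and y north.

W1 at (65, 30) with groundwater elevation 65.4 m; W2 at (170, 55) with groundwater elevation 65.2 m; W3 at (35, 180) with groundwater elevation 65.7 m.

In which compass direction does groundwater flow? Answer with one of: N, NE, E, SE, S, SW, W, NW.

SE

Taking W1 as reference: W2−W1 = (105, 25, -0.2); W3−W1 = (-30, 150, +0.3).
Determinant of the coordinate differences = 105·150 − (-30)·25 = 16500.
∂h/∂x = [(-0.2)·150 − (+0.3)·25] / 16500 = -0.002273
∂h/∂y = [105·(+0.3) − (-30)·(-0.2)] / 16500 = +0.001545
Flow = −∇h = (+0.002273 east, -0.001545 north), which points southeast.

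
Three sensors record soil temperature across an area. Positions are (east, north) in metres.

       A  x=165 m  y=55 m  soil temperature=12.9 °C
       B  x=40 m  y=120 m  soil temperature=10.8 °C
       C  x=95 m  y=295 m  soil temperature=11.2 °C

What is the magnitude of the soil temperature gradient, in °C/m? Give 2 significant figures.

0.016 °C/m

Taking A as reference: B−A = (-125, 65, -2.1); C−A = (-70, 240, -1.7).
Determinant of the coordinate differences = (-125)·240 − (-70)·65 = -25450.
∂T/∂x = [(-2.1)·240 − (-1.7)·65] / -25450 = +0.01546
∂T/∂y = [(-125)·(-1.7) − (-70)·(-2.1)] / -25450 = -0.002574
|∇f| = √(0.01546² + -0.002574²) = 0.01567 °C/m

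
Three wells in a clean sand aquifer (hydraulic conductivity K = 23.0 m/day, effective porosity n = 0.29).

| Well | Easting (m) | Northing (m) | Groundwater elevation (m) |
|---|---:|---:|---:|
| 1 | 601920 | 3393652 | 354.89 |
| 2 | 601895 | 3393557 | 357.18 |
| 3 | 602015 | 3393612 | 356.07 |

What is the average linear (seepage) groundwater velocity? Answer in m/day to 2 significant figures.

2.0 m/day

Differences from 1: to 2 (Δx, Δy, Δh) = (-25, -95, +2.29); to 3 = (95, -40, +1.18).
Solve a·Δx + b·Δy = Δh: det = (-25)·(-40) − 95·(-95) = 10025.
∂h/∂x = [(+2.29)·(-40) − (+1.18)·(-95)] / 10025 = +0.002045
∂h/∂y = [(-25)·(+1.18) − 95·(+2.29)] / 10025 = -0.02464
|∇h| = √(0.002045² + -0.02464²) = 0.02472
Seepage velocity v = K·i/n = 23.0 × 0.02472 / 0.29 = 1.961 m/day.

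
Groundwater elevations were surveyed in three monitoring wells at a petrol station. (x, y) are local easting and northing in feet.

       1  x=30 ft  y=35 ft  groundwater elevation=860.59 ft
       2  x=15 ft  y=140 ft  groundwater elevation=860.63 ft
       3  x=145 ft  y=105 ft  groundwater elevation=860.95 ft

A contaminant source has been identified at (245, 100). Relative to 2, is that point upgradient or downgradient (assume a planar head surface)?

upgradient

Differences from 1: to 2 (Δx, Δy, Δh) = (-15, 105, +0.04); to 3 = (115, 70, +0.36).
Determinant of the coordinate differences = (-15)·70 − 115·105 = -13125.
∂h/∂x = [(+0.04)·70 − (+0.36)·105] / -13125 = +0.002667
∂h/∂y = [(-15)·(+0.36) − 115·(+0.04)] / -13125 = +0.0007619
Head at (245, 100) = 860.59 + (+0.002667)·(215) + (+0.0007619)·(65) = 861.21 ft.
That is higher than the 860.63 ft at 2, so the point is upgradient.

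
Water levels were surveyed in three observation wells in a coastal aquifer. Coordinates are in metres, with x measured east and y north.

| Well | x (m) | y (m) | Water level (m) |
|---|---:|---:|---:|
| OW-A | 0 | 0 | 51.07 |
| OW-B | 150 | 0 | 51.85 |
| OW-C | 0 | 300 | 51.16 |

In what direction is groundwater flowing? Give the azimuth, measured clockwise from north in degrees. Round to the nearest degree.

267°

∂h/∂x = (51.85 − 51.07) / (150 − 0) = +0.005200
∂h/∂y = (51.16 − 51.07) / (300 − 0) = +0.0003000
Flow direction (−∇h) has components (-0.005200 E, -0.0003000 N).
Azimuth = atan2(E, N) = atan2(-0.005200, -0.0003000) = 266.7° ≈ 267°.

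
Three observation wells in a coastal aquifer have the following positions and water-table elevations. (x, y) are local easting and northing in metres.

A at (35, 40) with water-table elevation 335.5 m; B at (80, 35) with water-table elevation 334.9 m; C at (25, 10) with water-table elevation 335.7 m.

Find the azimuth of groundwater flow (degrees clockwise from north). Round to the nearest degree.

081°

Taking A as reference: B−A = (45, -5, -0.6); C−A = (-10, -30, +0.2).
Determinant of the coordinate differences = 45·(-30) − (-10)·(-5) = -1400.
∂h/∂x = [(-0.6)·(-30) − (+0.2)·(-5)] / -1400 = -0.01357
∂h/∂y = [45·(+0.2) − (-10)·(-0.6)] / -1400 = -0.002143
Flow direction (−∇h) has components (+0.01357 E, +0.002143 N).
Azimuth = atan2(E, N) = atan2(+0.01357, +0.002143) = 81.0° ≈ 081°.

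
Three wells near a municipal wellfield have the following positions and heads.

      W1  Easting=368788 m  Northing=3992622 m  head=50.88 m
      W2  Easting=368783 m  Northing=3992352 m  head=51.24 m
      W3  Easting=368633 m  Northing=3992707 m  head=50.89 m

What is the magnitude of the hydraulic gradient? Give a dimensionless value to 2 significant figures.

With h = a·x + b·y + c and W1 as origin, the differences give:
  (-5)·a + (-270)·b = +0.36
  (-155)·a + 85·b = +0.01
Eliminate b (×85 and ×(-270), subtract): -42275·a = 33.300 → a = ∂h/∂x = -0.0007877
Back-substitute: b = ∂h/∂y = -0.001319.
|∇h| = √(-0.0007877² + -0.001319²) = 0.001536

0.0015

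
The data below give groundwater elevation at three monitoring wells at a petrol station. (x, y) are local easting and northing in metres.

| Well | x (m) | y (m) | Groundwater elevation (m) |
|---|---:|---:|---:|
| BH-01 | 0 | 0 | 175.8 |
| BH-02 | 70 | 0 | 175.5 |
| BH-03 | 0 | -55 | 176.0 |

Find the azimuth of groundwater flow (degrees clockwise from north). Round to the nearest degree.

∂h/∂x = (175.5 − 175.8) / (70 − 0) = -0.004286
∂h/∂y = (176.0 − 175.8) / (-55 − 0) = -0.003636
Flow direction (−∇h) has components (+0.004286 E, +0.003636 N).
Azimuth = atan2(E, N) = atan2(+0.004286, +0.003636) = 49.7° ≈ 050°.

050°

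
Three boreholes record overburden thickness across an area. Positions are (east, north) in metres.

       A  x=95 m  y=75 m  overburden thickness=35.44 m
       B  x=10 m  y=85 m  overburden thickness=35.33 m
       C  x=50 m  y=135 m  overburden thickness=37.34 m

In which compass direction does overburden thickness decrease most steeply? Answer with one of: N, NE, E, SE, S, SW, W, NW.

Taking A as reference: B−A = (-85, 10, -0.11); C−A = (-45, 60, +1.90).
Determinant of the coordinate differences = (-85)·60 − (-45)·10 = -4650.
∂d/∂x = [(-0.11)·60 − (+1.90)·10] / -4650 = +0.005505
∂d/∂y = [(-85)·(+1.90) − (-45)·(-0.11)] / -4650 = +0.03580
Steepest decrease is along −∇f = (-0.005505 E, -0.03580 N) → south.

S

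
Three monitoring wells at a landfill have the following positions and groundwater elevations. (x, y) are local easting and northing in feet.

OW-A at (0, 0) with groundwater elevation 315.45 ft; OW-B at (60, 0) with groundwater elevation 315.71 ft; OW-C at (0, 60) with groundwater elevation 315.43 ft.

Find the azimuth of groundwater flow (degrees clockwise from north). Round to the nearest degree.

274°

∂h/∂x = (315.71 − 315.45) / (60 − 0) = +0.004333
∂h/∂y = (315.43 − 315.45) / (60 − 0) = -0.0003333
Flow direction (−∇h) has components (-0.004333 E, +0.0003333 N).
Azimuth = atan2(E, N) = atan2(-0.004333, +0.0003333) = 274.4° ≈ 274°.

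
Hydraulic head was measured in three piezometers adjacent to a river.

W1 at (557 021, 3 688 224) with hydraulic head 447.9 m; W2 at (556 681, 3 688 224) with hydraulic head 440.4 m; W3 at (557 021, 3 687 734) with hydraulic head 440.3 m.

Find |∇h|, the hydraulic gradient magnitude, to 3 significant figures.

0.0270

∂h/∂x = (440.4 − 447.9) / (556681 − 557021) = +0.02206
∂h/∂y = (440.3 − 447.9) / (3687734 − 3688224) = +0.01551
|∇h| = √(0.02206² + 0.01551²) = 0.02697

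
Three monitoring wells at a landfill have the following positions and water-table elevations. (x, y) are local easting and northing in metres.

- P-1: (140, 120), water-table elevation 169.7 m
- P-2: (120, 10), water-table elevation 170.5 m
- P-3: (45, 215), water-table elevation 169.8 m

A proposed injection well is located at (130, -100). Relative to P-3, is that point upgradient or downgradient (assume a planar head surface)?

Taking P-1 as reference: P-2−P-1 = (-20, -110, +0.8); P-3−P-1 = (-95, 95, +0.1).
Solve a·Δx + b·Δy = Δh: det = (-20)·95 − (-95)·(-110) = -12350.
∂h/∂x = [(+0.8)·95 − (+0.1)·(-110)] / -12350 = -0.007045
∂h/∂y = [(-20)·(+0.1) − (-95)·(+0.8)] / -12350 = -0.005992
Head at (130, -100) = 169.7 + (-0.007045)·(-10) + (-0.005992)·(-220) = 171.09 m.
That is higher than the 169.8 m at P-3, so the point is upgradient.

upgradient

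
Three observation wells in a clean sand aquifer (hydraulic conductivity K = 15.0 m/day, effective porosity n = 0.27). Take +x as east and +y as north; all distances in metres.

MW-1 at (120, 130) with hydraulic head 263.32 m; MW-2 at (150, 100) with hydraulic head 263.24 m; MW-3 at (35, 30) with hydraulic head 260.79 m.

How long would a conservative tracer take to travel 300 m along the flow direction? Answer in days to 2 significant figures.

280 days

Three-point gradient (reference MW-1): Δ to MW-2 = (30, -30, -0.08), Δ to MW-3 = (-85, -100, -2.53).
∂h/∂x = +0.01223, ∂h/∂y = +0.01490 (det = -5550).
|∇h| = √(0.01223² + 0.01490²) = 0.01928
Seepage velocity v = K·i/n = 15.0 × 0.01928 / 0.27 = 1.071 m/day.
t = 300 / 1.071 = 280.1 days.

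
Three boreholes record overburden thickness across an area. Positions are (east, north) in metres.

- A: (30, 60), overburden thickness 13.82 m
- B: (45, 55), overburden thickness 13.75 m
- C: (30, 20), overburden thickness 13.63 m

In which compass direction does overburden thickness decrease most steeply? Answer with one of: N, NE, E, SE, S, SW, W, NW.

SE

Differences from A: to B (Δx, Δy, Δh) = (15, -5, -0.07); to C = (0, -40, -0.19).
Solve a·Δx + b·Δy = Δd: det = 15·(-40) − 0·(-5) = -600.
∂d/∂x = [(-0.07)·(-40) − (-0.19)·(-5)] / -600 = -0.003083
∂d/∂y = [15·(-0.19) − 0·(-0.07)] / -600 = +0.004750
Steepest decrease is along −∇f = (+0.003083 E, -0.004750 N) → southeast.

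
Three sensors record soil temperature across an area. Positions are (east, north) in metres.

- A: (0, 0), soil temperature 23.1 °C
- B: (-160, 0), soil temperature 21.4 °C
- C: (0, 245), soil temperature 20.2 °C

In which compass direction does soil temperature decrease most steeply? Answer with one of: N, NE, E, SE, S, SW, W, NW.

∂T/∂x = (21.4 − 23.1) / (-160 − 0) = +0.01063
∂T/∂y = (20.2 − 23.1) / (245 − 0) = -0.01184
Steepest decrease is along −∇f = (-0.01063 E, +0.01184 N) → northwest.

NW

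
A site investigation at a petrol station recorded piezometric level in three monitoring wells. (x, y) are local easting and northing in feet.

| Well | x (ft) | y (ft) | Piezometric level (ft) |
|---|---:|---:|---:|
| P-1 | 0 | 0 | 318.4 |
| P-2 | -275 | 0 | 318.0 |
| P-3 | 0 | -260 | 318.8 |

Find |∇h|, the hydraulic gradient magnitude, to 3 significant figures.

0.00212

∂h/∂x = (318.0 − 318.4) / (-275 − 0) = +0.001455
∂h/∂y = (318.8 − 318.4) / (-260 − 0) = -0.001538
|∇h| = √(0.001455² + -0.001538²) = 0.002117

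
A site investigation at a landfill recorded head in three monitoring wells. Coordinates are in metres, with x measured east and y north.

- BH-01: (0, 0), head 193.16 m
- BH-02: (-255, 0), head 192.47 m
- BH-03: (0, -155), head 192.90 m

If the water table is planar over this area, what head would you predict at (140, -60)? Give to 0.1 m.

∂h/∂x = (192.47 − 193.16) / (-255 − 0) = +0.002706
∂h/∂y = (192.90 − 193.16) / (-155 − 0) = +0.001677
h(140, -60) = 193.16 + (+0.002706)·(140) + (+0.001677)·(-60) = 193.16 +0.379 -0.101 = 193.438 m.

193.4 m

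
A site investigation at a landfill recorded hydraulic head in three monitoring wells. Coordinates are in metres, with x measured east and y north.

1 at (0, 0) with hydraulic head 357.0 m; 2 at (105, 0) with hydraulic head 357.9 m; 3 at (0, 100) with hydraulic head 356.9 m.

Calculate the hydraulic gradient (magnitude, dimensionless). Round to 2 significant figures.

0.0086

∂h/∂x = (357.9 − 357.0) / (105 − 0) = +0.008571
∂h/∂y = (356.9 − 357.0) / (100 − 0) = -0.001000
|∇h| = √(0.008571² + -0.001000²) = 0.008629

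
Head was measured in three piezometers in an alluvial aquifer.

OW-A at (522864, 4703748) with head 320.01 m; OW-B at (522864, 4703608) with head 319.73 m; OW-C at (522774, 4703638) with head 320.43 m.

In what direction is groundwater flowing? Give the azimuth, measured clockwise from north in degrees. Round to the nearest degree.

106°

With h = a·x + b·y + c and OW-A as origin, the differences give:
  0·a + (-140)·b = -0.28
  (-90)·a + (-110)·b = +0.42
Eliminate b (×(-110) and ×(-140), subtract): -12600·a = 89.600 → a = ∂h/∂x = -0.007111
Back-substitute: b = ∂h/∂y = +0.002000.
Flow direction (−∇h) has components (+0.007111 E, -0.002000 N).
Azimuth = atan2(E, N) = atan2(+0.007111, -0.002000) = 105.7° ≈ 106°.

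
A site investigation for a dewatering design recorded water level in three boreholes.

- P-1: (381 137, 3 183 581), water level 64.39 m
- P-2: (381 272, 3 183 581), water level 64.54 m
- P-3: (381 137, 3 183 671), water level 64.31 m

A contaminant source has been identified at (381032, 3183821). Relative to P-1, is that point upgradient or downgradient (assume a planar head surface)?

downgradient

∂h/∂x = (64.54 − 64.39) / (381272 − 381137) = +0.001111
∂h/∂y = (64.31 − 64.39) / (3183671 − 3183581) = -0.0008889
Head at (381032, 3183821) = 64.39 + (+0.001111)·(-105) + (-0.0008889)·(240) = 64.06 m.
That is lower than the 64.39 m at P-1, so the point is downgradient.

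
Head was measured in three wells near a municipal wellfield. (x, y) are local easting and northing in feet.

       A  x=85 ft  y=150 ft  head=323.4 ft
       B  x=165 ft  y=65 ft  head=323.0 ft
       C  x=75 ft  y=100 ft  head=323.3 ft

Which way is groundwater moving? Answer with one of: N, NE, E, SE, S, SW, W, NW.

SE

Three-point gradient (reference A): Δ to B = (80, -85, -0.4), Δ to C = (-10, -50, -0.1).
∂h/∂x = -0.002371, ∂h/∂y = +0.002474 (det = -4850).
Flow = −∇h = (+0.002371 east, -0.002474 north), which points southeast.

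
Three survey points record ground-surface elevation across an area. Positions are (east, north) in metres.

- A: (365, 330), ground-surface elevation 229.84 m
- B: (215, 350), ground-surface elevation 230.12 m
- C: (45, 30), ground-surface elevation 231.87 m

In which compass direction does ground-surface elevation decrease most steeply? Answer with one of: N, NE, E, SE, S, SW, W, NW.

Three-point gradient (reference A): Δ to B = (-150, 20, +0.28), Δ to C = (-320, -300, +2.03).
∂z/∂x = -0.002424, ∂z/∂y = -0.004181 (det = 51400).
Steepest decrease is along −∇f = (+0.002424 E, +0.004181 N) → northeast.

NE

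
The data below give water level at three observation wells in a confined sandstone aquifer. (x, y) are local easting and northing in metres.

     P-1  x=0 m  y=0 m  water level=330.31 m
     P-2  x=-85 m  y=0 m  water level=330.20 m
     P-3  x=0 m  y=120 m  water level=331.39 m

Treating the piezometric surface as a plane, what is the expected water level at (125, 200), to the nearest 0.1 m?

332.3 m

∂h/∂x = (330.20 − 330.31) / (-85 − 0) = +0.001294
∂h/∂y = (331.39 − 330.31) / (120 − 0) = +0.009000
h(125, 200) = 330.31 + (+0.001294)·(125) + (+0.009000)·(200) = 330.31 +0.162 +1.800 = 332.272 m.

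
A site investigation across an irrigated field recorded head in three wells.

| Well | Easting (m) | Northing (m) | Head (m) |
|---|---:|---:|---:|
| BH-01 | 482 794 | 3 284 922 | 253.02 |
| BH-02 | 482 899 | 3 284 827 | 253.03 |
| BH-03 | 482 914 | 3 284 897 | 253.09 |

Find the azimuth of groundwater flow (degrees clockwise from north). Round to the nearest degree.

Differences from BH-01: to BH-02 (Δx, Δy, Δh) = (105, -95, +0.01); to BH-03 = (120, -25, +0.07).
Solve a·Δx + b·Δy = Δh: det = 105·(-25) − 120·(-95) = 8775.
∂h/∂x = [(+0.01)·(-25) − (+0.07)·(-95)] / 8775 = +0.0007293
∂h/∂y = [105·(+0.07) − 120·(+0.01)] / 8775 = +0.0007009
Flow direction (−∇h) has components (-0.0007293 E, -0.0007009 N).
Azimuth = atan2(E, N) = atan2(-0.0007293, -0.0007009) = 226.1° ≈ 226°.

226°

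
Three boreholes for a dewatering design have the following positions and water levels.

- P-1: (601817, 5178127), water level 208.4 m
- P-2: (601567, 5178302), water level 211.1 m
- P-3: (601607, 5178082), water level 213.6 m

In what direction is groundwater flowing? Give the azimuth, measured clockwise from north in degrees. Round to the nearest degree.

055°

Differences from P-1: to P-2 (Δx, Δy, Δh) = (-250, 175, +2.7); to P-3 = (-210, -45, +5.2).
Solve a·Δx + b·Δy = Δh: det = (-250)·(-45) − (-210)·175 = 48000.
∂h/∂x = [(+2.7)·(-45) − (+5.2)·175] / 48000 = -0.02149
∂h/∂y = [(-250)·(+5.2) − (-210)·(+2.7)] / 48000 = -0.01527
Flow direction (−∇h) has components (+0.02149 E, +0.01527 N).
Azimuth = atan2(E, N) = atan2(+0.02149, +0.01527) = 54.6° ≈ 055°.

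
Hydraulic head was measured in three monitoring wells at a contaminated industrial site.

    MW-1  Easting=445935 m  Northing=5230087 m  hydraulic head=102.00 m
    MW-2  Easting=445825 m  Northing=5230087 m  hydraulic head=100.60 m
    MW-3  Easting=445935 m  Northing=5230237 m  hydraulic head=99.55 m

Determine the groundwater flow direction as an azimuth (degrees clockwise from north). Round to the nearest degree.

∂h/∂x = (100.60 − 102.00) / (445825 − 445935) = +0.01273
∂h/∂y = (99.55 − 102.00) / (5230237 − 5230087) = -0.01633
Flow direction (−∇h) has components (-0.01273 E, +0.01633 N).
Azimuth = atan2(E, N) = atan2(-0.01273, +0.01633) = 322.1° ≈ 322°.

322°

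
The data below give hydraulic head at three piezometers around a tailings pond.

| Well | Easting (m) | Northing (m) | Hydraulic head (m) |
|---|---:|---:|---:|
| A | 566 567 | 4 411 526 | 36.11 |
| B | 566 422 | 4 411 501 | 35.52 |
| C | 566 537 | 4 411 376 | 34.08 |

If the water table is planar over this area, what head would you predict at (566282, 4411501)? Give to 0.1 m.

35.3 m

Taking A as reference: B−A = (-145, -25, -0.59); C−A = (-30, -150, -2.03).
Determinant of the coordinate differences = (-145)·(-150) − (-30)·(-25) = 21000.
∂h/∂x = [(-0.59)·(-150) − (-2.03)·(-25)] / 21000 = +0.001798
∂h/∂y = [(-145)·(-2.03) − (-30)·(-0.59)] / 21000 = +0.01317
h(566282, 4411501) = 36.11 + (+0.001798)·(-285) + (+0.01317)·(-25) = 36.11 -0.512 -0.329 = 35.268 m.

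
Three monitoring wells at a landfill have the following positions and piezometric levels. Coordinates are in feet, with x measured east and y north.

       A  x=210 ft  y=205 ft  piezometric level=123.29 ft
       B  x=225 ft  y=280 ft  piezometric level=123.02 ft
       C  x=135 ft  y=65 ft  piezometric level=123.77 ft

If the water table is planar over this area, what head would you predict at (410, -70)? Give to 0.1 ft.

Differences from A: to B (Δx, Δy, Δh) = (15, 75, -0.27); to C = (-75, -140, +0.48).
Determinant of the coordinate differences = 15·(-140) − (-75)·75 = 3525.
∂h/∂x = [(-0.27)·(-140) − (+0.48)·75] / 3525 = +0.0005106
∂h/∂y = [15·(+0.48) − (-75)·(-0.27)] / 3525 = -0.003702
h(410, -70) = 123.29 + (+0.0005106)·(200) + (-0.003702)·(-275) = 123.29 +0.102 +1.018 = 124.410 ft.

124.4 ft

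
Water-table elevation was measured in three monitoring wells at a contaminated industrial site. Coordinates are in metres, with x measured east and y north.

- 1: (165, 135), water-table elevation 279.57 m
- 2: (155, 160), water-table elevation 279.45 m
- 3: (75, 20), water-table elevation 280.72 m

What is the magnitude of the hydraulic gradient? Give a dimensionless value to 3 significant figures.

0.00790

With h = a·x + b·y + c and 1 as origin, the differences give:
  (-10)·a + 25·b = -0.12
  (-90)·a + (-115)·b = +1.15
Eliminate b (×(-115) and ×25, subtract): 3400·a = -14.950 → a = ∂h/∂x = -0.004397
Back-substitute: b = ∂h/∂y = -0.006559.
|∇h| = √(-0.004397² + -0.006559²) = 0.007896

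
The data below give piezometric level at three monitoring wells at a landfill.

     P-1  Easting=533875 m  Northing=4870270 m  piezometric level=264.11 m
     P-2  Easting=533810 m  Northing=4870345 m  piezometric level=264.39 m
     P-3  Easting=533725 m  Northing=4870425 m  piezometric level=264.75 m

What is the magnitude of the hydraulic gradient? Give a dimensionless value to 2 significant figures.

Differences from P-1: to P-2 (Δx, Δy, Δh) = (-65, 75, +0.28); to P-3 = (-150, 155, +0.64).
Solve a·Δx + b·Δy = Δh: det = (-65)·155 − (-150)·75 = 1175.
∂h/∂x = [(+0.28)·155 − (+0.64)·75] / 1175 = -0.003915
∂h/∂y = [(-65)·(+0.64) − (-150)·(+0.28)] / 1175 = +0.0003404
|∇h| = √(-0.003915² + 0.0003404²) = 0.00393

0.0039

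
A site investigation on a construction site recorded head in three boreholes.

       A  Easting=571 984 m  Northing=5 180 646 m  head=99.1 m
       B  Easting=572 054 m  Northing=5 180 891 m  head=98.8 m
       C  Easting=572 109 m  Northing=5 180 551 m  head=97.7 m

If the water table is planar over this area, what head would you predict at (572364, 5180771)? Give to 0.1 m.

95.5 m

With h = a·x + b·y + c and A as origin, the differences give:
  70·a + 245·b = -0.3
  125·a + (-95)·b = -1.4
Eliminate b (×(-95) and ×245, subtract): -37275·a = 371.50 → a = ∂h/∂x = -0.009966
Back-substitute: b = ∂h/∂y = +0.001623.
h(572364, 5180771) = 99.1 + (-0.009966)·(380) + (+0.001623)·(125) = 99.1 -3.787 +0.203 = 95.516 m.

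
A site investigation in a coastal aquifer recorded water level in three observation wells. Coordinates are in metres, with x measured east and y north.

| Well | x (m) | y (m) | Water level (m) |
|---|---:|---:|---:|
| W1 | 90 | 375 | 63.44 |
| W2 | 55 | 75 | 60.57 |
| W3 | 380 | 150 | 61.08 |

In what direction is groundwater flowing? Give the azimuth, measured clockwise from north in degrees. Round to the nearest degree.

176°

Three-point gradient (reference W1): Δ to W2 = (-35, -300, -2.87), Δ to W3 = (290, -225, -2.36).
∂h/∂x = -0.0006561, ∂h/∂y = +0.009643 (det = 94875).
Flow direction (−∇h) has components (+0.0006561 E, -0.009643 N).
Azimuth = atan2(E, N) = atan2(+0.0006561, -0.009643) = 176.1° ≈ 176°.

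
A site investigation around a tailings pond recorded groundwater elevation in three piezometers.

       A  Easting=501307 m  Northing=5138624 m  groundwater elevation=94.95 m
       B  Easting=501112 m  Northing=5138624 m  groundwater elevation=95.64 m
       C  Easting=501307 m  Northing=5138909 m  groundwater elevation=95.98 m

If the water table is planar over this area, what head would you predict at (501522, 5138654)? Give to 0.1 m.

94.3 m

∂h/∂x = (95.64 − 94.95) / (501112 − 501307) = -0.003538
∂h/∂y = (95.98 − 94.95) / (5138909 − 5138624) = +0.003614
h(501522, 5138654) = 94.95 + (-0.003538)·(215) + (+0.003614)·(30) = 94.95 -0.761 +0.108 = 94.298 m.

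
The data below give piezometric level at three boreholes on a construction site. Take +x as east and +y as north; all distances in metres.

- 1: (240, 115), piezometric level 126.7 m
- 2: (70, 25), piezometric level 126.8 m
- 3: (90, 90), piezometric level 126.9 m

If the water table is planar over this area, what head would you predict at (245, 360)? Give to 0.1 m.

127.2 m

Taking 1 as reference: 2−1 = (-170, -90, +0.1); 3−1 = (-150, -25, +0.2).
Solve a·Δx + b·Δy = Δh: det = (-170)·(-25) − (-150)·(-90) = -9250.
∂h/∂x = [(+0.1)·(-25) − (+0.2)·(-90)] / -9250 = -0.001676
∂h/∂y = [(-170)·(+0.2) − (-150)·(+0.1)] / -9250 = +0.002054
h(245, 360) = 126.7 + (-0.001676)·(5) + (+0.002054)·(245) = 126.7 -0.008 +0.503 = 127.195 m.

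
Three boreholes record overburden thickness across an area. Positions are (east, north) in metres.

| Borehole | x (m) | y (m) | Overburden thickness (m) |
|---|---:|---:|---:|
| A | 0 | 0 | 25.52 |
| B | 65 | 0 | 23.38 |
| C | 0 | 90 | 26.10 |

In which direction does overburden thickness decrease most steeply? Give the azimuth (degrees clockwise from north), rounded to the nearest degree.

∂d/∂x = (23.38 − 25.52) / (65 − 0) = -0.03292
∂d/∂y = (26.10 − 25.52) / (90 − 0) = +0.006444
Steepest decrease is along −∇f: components (+0.03292 E, -0.006444 N).
Azimuth = atan2(+0.03292, -0.006444) = 101.1° ≈ 101°.

101°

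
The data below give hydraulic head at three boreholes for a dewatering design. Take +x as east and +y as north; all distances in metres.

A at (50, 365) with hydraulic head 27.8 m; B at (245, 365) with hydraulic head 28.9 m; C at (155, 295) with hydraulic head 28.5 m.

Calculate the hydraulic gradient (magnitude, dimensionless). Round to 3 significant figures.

0.00585

Differences from A: to B (Δx, Δy, Δh) = (195, 0, +1.1); to C = (105, -70, +0.7).
Determinant of the coordinate differences = 195·(-70) − 105·0 = -13650.
∂h/∂x = [(+1.1)·(-70) − (+0.7)·0] / -13650 = +0.005641
∂h/∂y = [195·(+0.7) − 105·(+1.1)] / -13650 = -0.001538
|∇h| = √(0.005641² + -0.001538²) = 0.005847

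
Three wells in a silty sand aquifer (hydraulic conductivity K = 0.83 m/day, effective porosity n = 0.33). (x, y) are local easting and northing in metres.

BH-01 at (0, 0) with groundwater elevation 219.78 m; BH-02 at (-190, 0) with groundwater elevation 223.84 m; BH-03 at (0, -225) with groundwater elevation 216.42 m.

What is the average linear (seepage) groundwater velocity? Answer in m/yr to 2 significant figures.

24 m/yr

∂h/∂x = (223.84 − 219.78) / (-190 − 0) = -0.02137
∂h/∂y = (216.42 − 219.78) / (-225 − 0) = +0.01493
|∇h| = √(-0.02137² + 0.01493²) = 0.02607
Seepage velocity v = K·i/n = 0.83 × 0.02607 / 0.33 = 0.06557 m/day = 23.95 m/yr.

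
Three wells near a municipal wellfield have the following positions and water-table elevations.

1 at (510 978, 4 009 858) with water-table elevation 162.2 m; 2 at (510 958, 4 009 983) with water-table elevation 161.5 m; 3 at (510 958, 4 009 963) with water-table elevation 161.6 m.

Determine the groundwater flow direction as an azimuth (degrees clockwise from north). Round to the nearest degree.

Differences from 1: to 2 (Δx, Δy, Δh) = (-20, 125, -0.7); to 3 = (-20, 105, -0.6).
Solve a·Δx + b·Δy = Δh: det = (-20)·105 − (-20)·125 = 400.
∂h/∂x = [(-0.7)·105 − (-0.6)·125] / 400 = +0.003750
∂h/∂y = [(-20)·(-0.6) − (-20)·(-0.7)] / 400 = -0.005000
Flow direction (−∇h) has components (-0.003750 E, +0.005000 N).
Azimuth = atan2(E, N) = atan2(-0.003750, +0.005000) = 323.1° ≈ 323°.

323°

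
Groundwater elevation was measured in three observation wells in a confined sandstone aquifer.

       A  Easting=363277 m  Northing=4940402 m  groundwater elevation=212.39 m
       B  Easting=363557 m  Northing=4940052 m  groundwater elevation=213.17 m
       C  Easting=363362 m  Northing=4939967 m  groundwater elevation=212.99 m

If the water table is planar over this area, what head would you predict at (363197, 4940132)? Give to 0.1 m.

212.6 m

Differences from A: to B (Δx, Δy, Δh) = (280, -350, +0.78); to C = (85, -435, +0.60).
Determinant of the coordinate differences = 280·(-435) − 85·(-350) = -92050.
∂h/∂x = [(+0.78)·(-435) − (+0.60)·(-350)] / -92050 = +0.001405
∂h/∂y = [280·(+0.60) − 85·(+0.78)] / -92050 = -0.001105
h(363197, 4940132) = 212.39 + (+0.001405)·(-80) + (-0.001105)·(-270) = 212.39 -0.112 +0.298 = 212.576 m.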